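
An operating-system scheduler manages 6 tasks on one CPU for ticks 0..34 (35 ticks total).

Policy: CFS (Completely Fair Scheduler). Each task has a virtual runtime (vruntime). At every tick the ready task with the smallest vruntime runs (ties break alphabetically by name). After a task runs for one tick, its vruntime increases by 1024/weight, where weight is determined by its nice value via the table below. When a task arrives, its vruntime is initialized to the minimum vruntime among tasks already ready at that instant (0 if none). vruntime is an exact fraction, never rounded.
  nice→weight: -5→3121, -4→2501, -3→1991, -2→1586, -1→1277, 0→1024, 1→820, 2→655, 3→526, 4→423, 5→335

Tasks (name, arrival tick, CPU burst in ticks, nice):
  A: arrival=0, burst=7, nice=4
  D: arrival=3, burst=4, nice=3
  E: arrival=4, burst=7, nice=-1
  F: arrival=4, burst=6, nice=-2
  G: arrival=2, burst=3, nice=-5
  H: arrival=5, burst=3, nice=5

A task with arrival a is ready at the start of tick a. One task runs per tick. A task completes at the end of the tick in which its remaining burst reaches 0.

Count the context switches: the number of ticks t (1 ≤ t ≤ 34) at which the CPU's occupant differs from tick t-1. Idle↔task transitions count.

context switches = 26

t=0: vr[A=0] → run A
t=1: vr[A=1024/423] → run A
t=2: vr[A=2048/423 G=2048/423] → run A
t=3: vr[A=1024/141 D=2048/423 G=2048/423] → run D
t=4: vr[A=1024/141 D=755200/111249 E=2048/423 F=2048/423 G=2048/423] → run E
t=5: vr[A=1024/141 D=755200/111249 E=3048448/540171 F=2048/423 G=2048/423 H=2048/423] → run F
t=6: vr[A=1024/141 D=755200/111249 E=3048448/540171 F=1840640/335439 G=2048/423 H=2048/423] → run G
t=7: vr[A=1024/141 D=755200/111249 E=3048448/540171 F=1840640/335439 G=6824960/1320183 H=2048/423] → run H
t=8: vr[A=1024/141 D=755200/111249 E=3048448/540171 F=1840640/335439 G=6824960/1320183 H=1119232/141705] → run G
t=9: vr[A=1024/141 D=755200/111249 E=3048448/540171 F=1840640/335439 G=7258112/1320183 H=1119232/141705] → run F
t=10: vr[A=1024/141 D=755200/111249 E=3048448/540171 F=2057216/335439 G=7258112/1320183 H=1119232/141705] → run G
t=11: vr[A=1024/141 D=755200/111249 E=3048448/540171 F=2057216/335439 H=1119232/141705] → run E
t=12: vr[A=1024/141 D=755200/111249 E=3481600/540171 F=2057216/335439 H=1119232/141705] → run F
t=13: vr[A=1024/141 D=755200/111249 E=3481600/540171 F=2273792/335439 H=1119232/141705] → run E
t=14: vr[A=1024/141 D=755200/111249 E=3914752/540171 F=2273792/335439 H=1119232/141705] → run F
t=15: vr[A=1024/141 D=755200/111249 E=3914752/540171 F=2490368/335439 H=1119232/141705] → run D
t=16: vr[A=1024/141 D=971776/111249 E=3914752/540171 F=2490368/335439 H=1119232/141705] → run E
t=17: vr[A=1024/141 D=971776/111249 E=4347904/540171 F=2490368/335439 H=1119232/141705] → run A
t=18: vr[A=4096/423 D=971776/111249 E=4347904/540171 F=2490368/335439 H=1119232/141705] → run F
t=19: vr[A=4096/423 D=971776/111249 E=4347904/540171 F=2706944/335439 H=1119232/141705] → run H
t=20: vr[A=4096/423 D=971776/111249 E=4347904/540171 F=2706944/335439 H=1552384/141705] → run E
t=21: vr[A=4096/423 D=971776/111249 E=4781056/540171 F=2706944/335439 H=1552384/141705] → run F
t=22: vr[A=4096/423 D=971776/111249 E=4781056/540171 H=1552384/141705] → run D
t=23: vr[A=4096/423 D=1188352/111249 E=4781056/540171 H=1552384/141705] → run E
t=24: vr[A=4096/423 D=1188352/111249 E=5214208/540171 H=1552384/141705] → run E
t=25: vr[A=4096/423 D=1188352/111249 H=1552384/141705] → run A
t=26: vr[A=5120/423 D=1188352/111249 H=1552384/141705] → run D
t=27: vr[A=5120/423 H=1552384/141705] → run H
t=28: vr[A=5120/423] → run A
t=29: vr[A=2048/141] → run A
t=30: (idle)
t=31: (idle)
t=32: (idle)
t=33: (idle)
t=34: (idle)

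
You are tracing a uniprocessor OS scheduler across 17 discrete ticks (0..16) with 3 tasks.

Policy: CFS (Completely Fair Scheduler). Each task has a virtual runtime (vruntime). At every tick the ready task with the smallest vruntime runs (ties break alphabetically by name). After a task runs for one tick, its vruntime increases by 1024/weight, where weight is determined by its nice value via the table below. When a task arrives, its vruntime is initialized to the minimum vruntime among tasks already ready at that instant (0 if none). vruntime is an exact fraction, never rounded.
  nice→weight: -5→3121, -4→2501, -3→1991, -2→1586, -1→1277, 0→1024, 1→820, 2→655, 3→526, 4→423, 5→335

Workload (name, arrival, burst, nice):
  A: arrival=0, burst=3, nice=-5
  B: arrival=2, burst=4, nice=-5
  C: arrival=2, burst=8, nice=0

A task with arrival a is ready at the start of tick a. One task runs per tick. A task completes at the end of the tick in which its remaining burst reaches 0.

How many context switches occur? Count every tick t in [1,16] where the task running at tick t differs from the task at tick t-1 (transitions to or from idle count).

context switches = 5

t=0: vr[A=0] → run A
t=1: vr[A=1024/3121] → run A
t=2: vr[A=2048/3121 B=2048/3121 C=2048/3121] → run A
t=3: vr[B=2048/3121 C=2048/3121] → run B
t=4: vr[B=3072/3121 C=2048/3121] → run C
t=5: vr[B=3072/3121 C=5169/3121] → run B
t=6: vr[B=4096/3121 C=5169/3121] → run B
t=7: vr[B=5120/3121 C=5169/3121] → run B
t=8: vr[C=5169/3121] → run C
t=9: vr[C=8290/3121] → run C
t=10: vr[C=11411/3121] → run C
t=11: vr[C=14532/3121] → run C
t=12: vr[C=17653/3121] → run C
t=13: vr[C=20774/3121] → run C
t=14: vr[C=23895/3121] → run C
t=15: (idle)
t=16: (idle)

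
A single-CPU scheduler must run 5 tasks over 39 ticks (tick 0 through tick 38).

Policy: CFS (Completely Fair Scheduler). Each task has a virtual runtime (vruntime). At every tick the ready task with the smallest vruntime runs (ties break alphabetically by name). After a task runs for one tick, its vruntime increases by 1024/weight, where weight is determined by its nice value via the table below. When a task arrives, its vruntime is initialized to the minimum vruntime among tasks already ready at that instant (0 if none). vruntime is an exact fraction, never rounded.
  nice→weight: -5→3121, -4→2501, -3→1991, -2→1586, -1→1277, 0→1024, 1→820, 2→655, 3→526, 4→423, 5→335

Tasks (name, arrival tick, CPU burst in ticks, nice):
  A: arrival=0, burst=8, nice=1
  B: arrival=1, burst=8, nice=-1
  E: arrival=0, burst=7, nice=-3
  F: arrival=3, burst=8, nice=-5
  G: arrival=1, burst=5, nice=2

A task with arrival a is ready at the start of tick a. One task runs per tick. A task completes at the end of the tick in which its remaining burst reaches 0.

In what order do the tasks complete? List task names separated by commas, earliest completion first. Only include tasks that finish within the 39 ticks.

t=0: vr[A=0 E=0] → run A
t=1: vr[A=256/205 B=0 E=0 G=0] → run B
t=2: vr[A=256/205 B=1024/1277 E=0 G=0] → run E
t=3: vr[A=256/205 B=1024/1277 E=1024/1991 F=0 G=0] → run F
t=4: vr[A=256/205 B=1024/1277 E=1024/1991 F=1024/3121 G=0] → run G
t=5: vr[A=256/205 B=1024/1277 E=1024/1991 F=1024/3121 G=1024/655] → run F
t=6: vr[A=256/205 B=1024/1277 E=1024/1991 F=2048/3121 G=1024/655] → run E
t=7: vr[A=256/205 B=1024/1277 E=2048/1991 F=2048/3121 G=1024/655] → run F
t=8: vr[A=256/205 B=1024/1277 E=2048/1991 F=3072/3121 G=1024/655] → run B
t=9: vr[A=256/205 B=2048/1277 E=2048/1991 F=3072/3121 G=1024/655] → run F
t=10: vr[A=256/205 B=2048/1277 E=2048/1991 F=4096/3121 G=1024/655] → run E
t=11: vr[A=256/205 B=2048/1277 E=3072/1991 F=4096/3121 G=1024/655] → run A
t=12: vr[A=512/205 B=2048/1277 E=3072/1991 F=4096/3121 G=1024/655] → run F
t=13: vr[A=512/205 B=2048/1277 E=3072/1991 F=5120/3121 G=1024/655] → run E
t=14: vr[A=512/205 B=2048/1277 E=4096/1991 F=5120/3121 G=1024/655] → run G
t=15: vr[A=512/205 B=2048/1277 E=4096/1991 F=5120/3121 G=2048/655] → run B
t=16: vr[A=512/205 B=3072/1277 E=4096/1991 F=5120/3121 G=2048/655] → run F
t=17: vr[A=512/205 B=3072/1277 E=4096/1991 F=6144/3121 G=2048/655] → run F
t=18: vr[A=512/205 B=3072/1277 E=4096/1991 F=7168/3121 G=2048/655] → run E
t=19: vr[A=512/205 B=3072/1277 E=5120/1991 F=7168/3121 G=2048/655] → run F
t=20: vr[A=512/205 B=3072/1277 E=5120/1991 G=2048/655] → run B
t=21: vr[A=512/205 B=4096/1277 E=5120/1991 G=2048/655] → run A
t=22: vr[A=768/205 B=4096/1277 E=5120/1991 G=2048/655] → run E
t=23: vr[A=768/205 B=4096/1277 E=6144/1991 G=2048/655] → run E
t=24: vr[A=768/205 B=4096/1277 G=2048/655] → run G
t=25: vr[A=768/205 B=4096/1277 G=3072/655] → run B
t=26: vr[A=768/205 B=5120/1277 G=3072/655] → run A
t=27: vr[A=1024/205 B=5120/1277 G=3072/655] → run B
t=28: vr[A=1024/205 B=6144/1277 G=3072/655] → run G
t=29: vr[A=1024/205 B=6144/1277 G=4096/655] → run B
t=30: vr[A=1024/205 B=7168/1277 G=4096/655] → run A
t=31: vr[A=256/41 B=7168/1277 G=4096/655] → run B
t=32: vr[A=256/41 G=4096/655] → run A
t=33: vr[A=1536/205 G=4096/655] → run G
t=34: vr[A=1536/205] → run A
t=35: vr[A=1792/205] → run A
t=36: (idle)
t=37: (idle)
t=38: (idle)

completion order = F, E, B, G, A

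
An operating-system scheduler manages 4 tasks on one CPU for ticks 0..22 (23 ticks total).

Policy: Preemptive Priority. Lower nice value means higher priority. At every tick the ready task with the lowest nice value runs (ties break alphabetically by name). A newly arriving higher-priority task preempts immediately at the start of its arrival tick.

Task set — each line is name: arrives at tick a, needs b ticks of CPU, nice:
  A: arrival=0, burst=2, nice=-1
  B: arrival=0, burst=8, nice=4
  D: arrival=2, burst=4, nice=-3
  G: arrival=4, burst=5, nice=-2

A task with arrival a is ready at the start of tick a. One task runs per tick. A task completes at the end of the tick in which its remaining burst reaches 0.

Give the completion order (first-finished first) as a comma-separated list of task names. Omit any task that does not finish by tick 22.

completion order = A, D, G, B

t=0: ready={A,B} → run A
t=1: ready={A,B} → run A
t=2: ready={B,D} → run D
t=3: ready={B,D} → run D
t=4: ready={B,D,G} → run D
t=5: ready={B,D,G} → run D
t=6: ready={B,G} → run G
t=7: ready={B,G} → run G
t=8: ready={B,G} → run G
t=9: ready={B,G} → run G
t=10: ready={B,G} → run G
t=11: ready={B} → run B
t=12: ready={B} → run B
t=13: ready={B} → run B
t=14: ready={B} → run B
t=15: ready={B} → run B
t=16: ready={B} → run B
t=17: ready={B} → run B
t=18: ready={B} → run B
t=19: (idle)
t=20: (idle)
t=21: (idle)
t=22: (idle)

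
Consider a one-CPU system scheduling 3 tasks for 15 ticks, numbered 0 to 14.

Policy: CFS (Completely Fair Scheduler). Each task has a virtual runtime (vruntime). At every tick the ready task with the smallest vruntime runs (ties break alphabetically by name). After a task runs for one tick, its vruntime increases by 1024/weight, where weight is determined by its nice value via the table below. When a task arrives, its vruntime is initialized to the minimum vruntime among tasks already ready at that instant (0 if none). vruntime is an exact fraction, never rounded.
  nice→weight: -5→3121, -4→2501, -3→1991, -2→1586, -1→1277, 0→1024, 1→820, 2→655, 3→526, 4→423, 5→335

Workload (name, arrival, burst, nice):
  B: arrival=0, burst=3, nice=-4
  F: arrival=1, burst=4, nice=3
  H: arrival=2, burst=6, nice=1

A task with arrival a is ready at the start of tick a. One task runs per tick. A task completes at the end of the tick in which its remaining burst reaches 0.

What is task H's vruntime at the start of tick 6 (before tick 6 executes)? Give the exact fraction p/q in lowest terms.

t=0: vr[B=0] → run B
t=1: vr[B=1024/2501 F=1024/2501] → run B
t=2: vr[B=2048/2501 F=1024/2501 H=1024/2501] → run F
t=3: vr[B=2048/2501 F=1549824/657763 H=1024/2501] → run H
t=4: vr[B=2048/2501 F=1549824/657763 H=20736/12505] → run B
t=5: vr[F=1549824/657763 H=20736/12505] → run H
t=6: vr[F=1549824/657763 H=36352/12505] → run F
t=7: vr[F=2830336/657763 H=36352/12505] → run H
t=8: vr[F=2830336/657763 H=51968/12505] → run H
t=9: vr[F=2830336/657763 H=67584/12505] → run F
t=10: vr[F=4110848/657763 H=67584/12505] → run H
t=11: vr[F=4110848/657763 H=16640/2501] → run F
t=12: vr[H=16640/2501] → run H
t=13: (idle)
t=14: (idle)

vruntime(H, start of tick 6) = 36352/12505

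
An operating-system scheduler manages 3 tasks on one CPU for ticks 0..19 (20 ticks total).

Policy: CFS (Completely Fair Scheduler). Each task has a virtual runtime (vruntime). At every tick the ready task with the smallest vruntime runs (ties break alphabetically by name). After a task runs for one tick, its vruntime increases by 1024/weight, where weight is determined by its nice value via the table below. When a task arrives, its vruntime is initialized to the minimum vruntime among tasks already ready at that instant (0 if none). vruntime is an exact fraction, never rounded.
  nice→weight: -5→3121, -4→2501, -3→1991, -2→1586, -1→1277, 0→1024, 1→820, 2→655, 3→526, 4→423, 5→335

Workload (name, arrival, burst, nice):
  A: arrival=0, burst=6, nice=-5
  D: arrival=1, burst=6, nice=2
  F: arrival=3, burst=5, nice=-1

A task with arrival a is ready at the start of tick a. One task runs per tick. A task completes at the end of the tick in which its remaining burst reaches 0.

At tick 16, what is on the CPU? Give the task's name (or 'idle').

running at tick 16 = D

t=0: vr[A=0] → run A
t=1: vr[A=1024/3121 D=1024/3121] → run A
t=2: vr[A=2048/3121 D=1024/3121] → run D
t=3: vr[A=2048/3121 D=3866624/2044255 F=2048/3121] → run A
t=4: vr[A=3072/3121 D=3866624/2044255 F=2048/3121] → run F
t=5: vr[A=3072/3121 D=3866624/2044255 F=5811200/3985517] → run A
t=6: vr[A=4096/3121 D=3866624/2044255 F=5811200/3985517] → run A
t=7: vr[A=5120/3121 D=3866624/2044255 F=5811200/3985517] → run F
t=8: vr[A=5120/3121 D=3866624/2044255 F=9007104/3985517] → run A
t=9: vr[D=3866624/2044255 F=9007104/3985517] → run D
t=10: vr[D=7062528/2044255 F=9007104/3985517] → run F
t=11: vr[D=7062528/2044255 F=12203008/3985517] → run F
t=12: vr[D=7062528/2044255 F=15398912/3985517] → run D
t=13: vr[D=10258432/2044255 F=15398912/3985517] → run F
t=14: vr[D=10258432/2044255] → run D
t=15: vr[D=13454336/2044255] → run D
t=16: vr[D=3330048/408851] → run D
t=17: (idle)
t=18: (idle)
t=19: (idle)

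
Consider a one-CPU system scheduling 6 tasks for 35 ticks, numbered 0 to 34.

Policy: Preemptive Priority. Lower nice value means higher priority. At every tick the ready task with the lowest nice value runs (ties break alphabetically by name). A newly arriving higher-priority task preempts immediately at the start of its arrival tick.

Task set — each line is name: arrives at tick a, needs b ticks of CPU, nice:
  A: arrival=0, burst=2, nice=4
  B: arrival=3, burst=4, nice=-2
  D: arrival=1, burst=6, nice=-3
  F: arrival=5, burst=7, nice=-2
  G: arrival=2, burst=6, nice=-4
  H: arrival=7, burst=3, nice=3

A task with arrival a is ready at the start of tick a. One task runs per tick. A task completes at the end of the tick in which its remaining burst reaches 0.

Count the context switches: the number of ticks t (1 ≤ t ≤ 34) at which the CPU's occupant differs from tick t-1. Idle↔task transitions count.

t=0: ready={A} → run A
t=1: ready={A,D} → run D
t=2: ready={A,D,G} → run G
t=3: ready={A,B,D,G} → run G
t=4: ready={A,B,D,G} → run G
t=5: ready={A,B,D,F,G} → run G
t=6: ready={A,B,D,F,G} → run G
t=7: ready={A,B,D,F,G,H} → run G
t=8: ready={A,B,D,F,H} → run D
t=9: ready={A,B,D,F,H} → run D
t=10: ready={A,B,D,F,H} → run D
t=11: ready={A,B,D,F,H} → run D
t=12: ready={A,B,D,F,H} → run D
t=13: ready={A,B,F,H} → run B
t=14: ready={A,B,F,H} → run B
t=15: ready={A,B,F,H} → run B
t=16: ready={A,B,F,H} → run B
t=17: ready={A,F,H} → run F
t=18: ready={A,F,H} → run F
t=19: ready={A,F,H} → run F
t=20: ready={A,F,H} → run F
t=21: ready={A,F,H} → run F
t=22: ready={A,F,H} → run F
t=23: ready={A,F,H} → run F
t=24: ready={A,H} → run H
t=25: ready={A,H} → run H
t=26: ready={A,H} → run H
t=27: ready={A} → run A
t=28: (idle)
t=29: (idle)
t=30: (idle)
t=31: (idle)
t=32: (idle)
t=33: (idle)
t=34: (idle)

context switches = 8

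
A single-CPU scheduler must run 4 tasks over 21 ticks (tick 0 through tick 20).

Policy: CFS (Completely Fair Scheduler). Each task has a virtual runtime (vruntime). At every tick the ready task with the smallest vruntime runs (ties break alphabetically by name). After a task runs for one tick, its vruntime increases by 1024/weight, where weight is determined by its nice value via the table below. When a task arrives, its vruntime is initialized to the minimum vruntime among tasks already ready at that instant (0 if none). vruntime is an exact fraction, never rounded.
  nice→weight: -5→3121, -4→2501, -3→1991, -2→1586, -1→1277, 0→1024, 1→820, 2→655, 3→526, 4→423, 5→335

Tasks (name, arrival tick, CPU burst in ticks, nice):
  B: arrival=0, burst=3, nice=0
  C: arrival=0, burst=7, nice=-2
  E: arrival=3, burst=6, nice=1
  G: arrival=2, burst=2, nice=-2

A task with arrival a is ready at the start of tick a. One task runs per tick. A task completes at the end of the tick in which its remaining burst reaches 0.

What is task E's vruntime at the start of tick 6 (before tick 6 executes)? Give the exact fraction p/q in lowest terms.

t=0: vr[B=0 C=0] → run B
t=1: vr[B=1 C=0] → run C
t=2: vr[B=1 C=512/793 G=512/793] → run C
t=3: vr[B=1 C=1024/793 E=512/793 G=512/793] → run E
t=4: vr[B=1 C=1024/793 E=307968/162565 G=512/793] → run G
t=5: vr[B=1 C=1024/793 E=307968/162565 G=1024/793] → run B
t=6: vr[B=2 C=1024/793 E=307968/162565 G=1024/793] → run C
t=7: vr[B=2 C=1536/793 E=307968/162565 G=1024/793] → run G
t=8: vr[B=2 C=1536/793 E=307968/162565] → run E
t=9: vr[B=2 C=1536/793 E=510976/162565] → run C
t=10: vr[B=2 C=2048/793 E=510976/162565] → run B
t=11: vr[C=2048/793 E=510976/162565] → run C
t=12: vr[C=2560/793 E=510976/162565] → run E
t=13: vr[C=2560/793 E=713984/162565] → run C
t=14: vr[C=3072/793 E=713984/162565] → run C
t=15: vr[E=713984/162565] → run E
t=16: vr[E=916992/162565] → run E
t=17: vr[E=224000/32513] → run E
t=18: (idle)
t=19: (idle)
t=20: (idle)

vruntime(E, start of tick 6) = 307968/162565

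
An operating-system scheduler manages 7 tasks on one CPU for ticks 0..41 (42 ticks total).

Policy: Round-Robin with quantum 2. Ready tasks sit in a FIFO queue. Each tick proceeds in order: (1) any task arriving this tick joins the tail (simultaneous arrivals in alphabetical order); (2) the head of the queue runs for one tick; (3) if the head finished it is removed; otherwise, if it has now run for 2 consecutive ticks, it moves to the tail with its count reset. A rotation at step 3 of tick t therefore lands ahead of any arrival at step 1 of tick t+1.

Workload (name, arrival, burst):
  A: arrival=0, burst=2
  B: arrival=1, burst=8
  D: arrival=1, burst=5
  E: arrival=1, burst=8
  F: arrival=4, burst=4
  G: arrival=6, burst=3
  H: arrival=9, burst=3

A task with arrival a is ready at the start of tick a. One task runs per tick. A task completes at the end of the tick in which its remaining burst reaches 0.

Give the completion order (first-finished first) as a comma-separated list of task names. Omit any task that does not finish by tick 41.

t=0: queue=[A] q_used=0 → run A
t=1: queue=[A,B,D,E] q_used=1 → run A
t=2: queue=[B,D,E] q_used=0 → run B
t=3: queue=[B,D,E] q_used=1 → run B
t=4: queue=[D,E,B,F] q_used=0 → run D
t=5: queue=[D,E,B,F] q_used=1 → run D
t=6: queue=[E,B,F,D,G] q_used=0 → run E
t=7: queue=[E,B,F,D,G] q_used=1 → run E
t=8: queue=[B,F,D,G,E] q_used=0 → run B
t=9: queue=[B,F,D,G,E,H] q_used=1 → run B
t=10: queue=[F,D,G,E,H,B] q_used=0 → run F
t=11: queue=[F,D,G,E,H,B] q_used=1 → run F
t=12: queue=[D,G,E,H,B,F] q_used=0 → run D
t=13: queue=[D,G,E,H,B,F] q_used=1 → run D
t=14: queue=[G,E,H,B,F,D] q_used=0 → run G
t=15: queue=[G,E,H,B,F,D] q_used=1 → run G
t=16: queue=[E,H,B,F,D,G] q_used=0 → run E
t=17: queue=[E,H,B,F,D,G] q_used=1 → run E
t=18: queue=[H,B,F,D,G,E] q_used=0 → run H
t=19: queue=[H,B,F,D,G,E] q_used=1 → run H
t=20: queue=[B,F,D,G,E,H] q_used=0 → run B
t=21: queue=[B,F,D,G,E,H] q_used=1 → run B
t=22: queue=[F,D,G,E,H,B] q_used=0 → run F
t=23: queue=[F,D,G,E,H,B] q_used=1 → run F
t=24: queue=[D,G,E,H,B] q_used=0 → run D
t=25: queue=[G,E,H,B] q_used=0 → run G
t=26: queue=[E,H,B] q_used=0 → run E
t=27: queue=[E,H,B] q_used=1 → run E
t=28: queue=[H,B,E] q_used=0 → run H
t=29: queue=[B,E] q_used=0 → run B
t=30: queue=[B,E] q_used=1 → run B
t=31: queue=[E] q_used=0 → run E
t=32: queue=[E] q_used=1 → run E
t=33: (idle)
t=34: (idle)
t=35: (idle)
t=36: (idle)
t=37: (idle)
t=38: (idle)
t=39: (idle)
t=40: (idle)
t=41: (idle)

completion order = A, F, D, G, H, B, E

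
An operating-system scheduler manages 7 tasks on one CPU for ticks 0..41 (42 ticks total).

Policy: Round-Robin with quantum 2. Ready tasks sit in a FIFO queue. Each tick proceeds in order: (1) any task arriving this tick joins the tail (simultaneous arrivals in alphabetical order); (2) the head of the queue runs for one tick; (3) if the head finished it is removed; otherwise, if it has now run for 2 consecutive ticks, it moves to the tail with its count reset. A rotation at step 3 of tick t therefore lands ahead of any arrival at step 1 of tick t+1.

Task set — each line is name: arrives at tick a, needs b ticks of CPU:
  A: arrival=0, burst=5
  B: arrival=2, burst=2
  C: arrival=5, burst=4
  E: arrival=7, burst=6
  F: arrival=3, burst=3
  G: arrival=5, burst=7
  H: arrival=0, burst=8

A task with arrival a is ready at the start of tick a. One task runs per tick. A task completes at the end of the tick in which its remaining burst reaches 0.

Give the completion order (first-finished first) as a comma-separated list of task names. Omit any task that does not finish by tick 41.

completion order = B, A, F, C, H, E, G

t=0: queue=[A,H] q_used=0 → run A
t=1: queue=[A,H] q_used=1 → run A
t=2: queue=[H,A,B] q_used=0 → run H
t=3: queue=[H,A,B,F] q_used=1 → run H
t=4: queue=[A,B,F,H] q_used=0 → run A
t=5: queue=[A,B,F,H,C,G] q_used=1 → run A
t=6: queue=[B,F,H,C,G,A] q_used=0 → run B
t=7: queue=[B,F,H,C,G,A,E] q_used=1 → run B
t=8: queue=[F,H,C,G,A,E] q_used=0 → run F
t=9: queue=[F,H,C,G,A,E] q_used=1 → run F
t=10: queue=[H,C,G,A,E,F] q_used=0 → run H
t=11: queue=[H,C,G,A,E,F] q_used=1 → run H
t=12: queue=[C,G,A,E,F,H] q_used=0 → run C
t=13: queue=[C,G,A,E,F,H] q_used=1 → run C
t=14: queue=[G,A,E,F,H,C] q_used=0 → run G
t=15: queue=[G,A,E,F,H,C] q_used=1 → run G
t=16: queue=[A,E,F,H,C,G] q_used=0 → run A
t=17: queue=[E,F,H,C,G] q_used=0 → run E
t=18: queue=[E,F,H,C,G] q_used=1 → run E
t=19: queue=[F,H,C,G,E] q_used=0 → run F
t=20: queue=[H,C,G,E] q_used=0 → run H
t=21: queue=[H,C,G,E] q_used=1 → run H
t=22: queue=[C,G,E,H] q_used=0 → run C
t=23: queue=[C,G,E,H] q_used=1 → run C
t=24: queue=[G,E,H] q_used=0 → run G
t=25: queue=[G,E,H] q_used=1 → run G
t=26: queue=[E,H,G] q_used=0 → run E
t=27: queue=[E,H,G] q_used=1 → run E
t=28: queue=[H,G,E] q_used=0 → run H
t=29: queue=[H,G,E] q_used=1 → run H
t=30: queue=[G,E] q_used=0 → run G
t=31: queue=[G,E] q_used=1 → run G
t=32: queue=[E,G] q_used=0 → run E
t=33: queue=[E,G] q_used=1 → run E
t=34: queue=[G] q_used=0 → run G
t=35: (idle)
t=36: (idle)
t=37: (idle)
t=38: (idle)
t=39: (idle)
t=40: (idle)
t=41: (idle)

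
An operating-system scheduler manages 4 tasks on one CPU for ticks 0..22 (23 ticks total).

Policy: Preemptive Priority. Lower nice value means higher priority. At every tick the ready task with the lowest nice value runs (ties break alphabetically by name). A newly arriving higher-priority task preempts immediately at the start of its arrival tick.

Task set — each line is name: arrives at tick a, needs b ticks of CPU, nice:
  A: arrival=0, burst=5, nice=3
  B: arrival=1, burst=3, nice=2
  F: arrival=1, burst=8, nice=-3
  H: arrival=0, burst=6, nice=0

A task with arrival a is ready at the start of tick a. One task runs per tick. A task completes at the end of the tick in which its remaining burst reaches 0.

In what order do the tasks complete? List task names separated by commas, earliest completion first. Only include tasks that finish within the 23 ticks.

t=0: ready={A,H} → run H
t=1: ready={A,B,F,H} → run F
t=2: ready={A,B,F,H} → run F
t=3: ready={A,B,F,H} → run F
t=4: ready={A,B,F,H} → run F
t=5: ready={A,B,F,H} → run F
t=6: ready={A,B,F,H} → run F
t=7: ready={A,B,F,H} → run F
t=8: ready={A,B,F,H} → run F
t=9: ready={A,B,H} → run H
t=10: ready={A,B,H} → run H
t=11: ready={A,B,H} → run H
t=12: ready={A,B,H} → run H
t=13: ready={A,B,H} → run H
t=14: ready={A,B} → run B
t=15: ready={A,B} → run B
t=16: ready={A,B} → run B
t=17: ready={A} → run A
t=18: ready={A} → run A
t=19: ready={A} → run A
t=20: ready={A} → run A
t=21: ready={A} → run A
t=22: (idle)

completion order = F, H, B, A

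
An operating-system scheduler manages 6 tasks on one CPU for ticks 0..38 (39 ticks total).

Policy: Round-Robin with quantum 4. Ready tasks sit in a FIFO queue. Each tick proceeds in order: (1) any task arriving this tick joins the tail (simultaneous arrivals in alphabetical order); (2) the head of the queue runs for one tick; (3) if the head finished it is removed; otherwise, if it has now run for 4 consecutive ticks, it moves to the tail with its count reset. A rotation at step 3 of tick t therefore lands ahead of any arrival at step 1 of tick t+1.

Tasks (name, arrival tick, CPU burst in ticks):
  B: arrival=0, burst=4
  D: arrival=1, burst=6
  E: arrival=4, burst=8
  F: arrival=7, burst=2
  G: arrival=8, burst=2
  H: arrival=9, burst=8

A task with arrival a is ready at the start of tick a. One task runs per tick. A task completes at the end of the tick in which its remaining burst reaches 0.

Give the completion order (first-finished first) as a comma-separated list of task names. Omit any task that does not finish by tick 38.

completion order = B, F, D, G, E, H

t=0: queue=[B] q_used=0 → run B
t=1: queue=[B,D] q_used=1 → run B
t=2: queue=[B,D] q_used=2 → run B
t=3: queue=[B,D] q_used=3 → run B
t=4: queue=[D,E] q_used=0 → run D
t=5: queue=[D,E] q_used=1 → run D
t=6: queue=[D,E] q_used=2 → run D
t=7: queue=[D,E,F] q_used=3 → run D
t=8: queue=[E,F,D,G] q_used=0 → run E
t=9: queue=[E,F,D,G,H] q_used=1 → run E
t=10: queue=[E,F,D,G,H] q_used=2 → run E
t=11: queue=[E,F,D,G,H] q_used=3 → run E
t=12: queue=[F,D,G,H,E] q_used=0 → run F
t=13: queue=[F,D,G,H,E] q_used=1 → run F
t=14: queue=[D,G,H,E] q_used=0 → run D
t=15: queue=[D,G,H,E] q_used=1 → run D
t=16: queue=[G,H,E] q_used=0 → run G
t=17: queue=[G,H,E] q_used=1 → run G
t=18: queue=[H,E] q_used=0 → run H
t=19: queue=[H,E] q_used=1 → run H
t=20: queue=[H,E] q_used=2 → run H
t=21: queue=[H,E] q_used=3 → run H
t=22: queue=[E,H] q_used=0 → run E
t=23: queue=[E,H] q_used=1 → run E
t=24: queue=[E,H] q_used=2 → run E
t=25: queue=[E,H] q_used=3 → run E
t=26: queue=[H] q_used=0 → run H
t=27: queue=[H] q_used=1 → run H
t=28: queue=[H] q_used=2 → run H
t=29: queue=[H] q_used=3 → run H
t=30: (idle)
t=31: (idle)
t=32: (idle)
t=33: (idle)
t=34: (idle)
t=35: (idle)
t=36: (idle)
t=37: (idle)
t=38: (idle)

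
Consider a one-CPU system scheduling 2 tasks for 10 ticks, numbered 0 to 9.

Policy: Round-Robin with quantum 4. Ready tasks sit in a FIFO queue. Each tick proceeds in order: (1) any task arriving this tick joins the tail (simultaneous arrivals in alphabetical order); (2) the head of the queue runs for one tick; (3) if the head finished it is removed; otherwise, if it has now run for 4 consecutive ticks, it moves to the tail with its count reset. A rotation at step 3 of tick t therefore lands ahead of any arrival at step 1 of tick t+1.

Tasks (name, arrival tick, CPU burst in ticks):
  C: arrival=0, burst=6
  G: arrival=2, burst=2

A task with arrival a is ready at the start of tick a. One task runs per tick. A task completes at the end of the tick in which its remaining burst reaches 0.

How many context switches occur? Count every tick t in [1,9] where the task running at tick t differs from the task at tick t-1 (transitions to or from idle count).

t=0: queue=[C] q_used=0 → run C
t=1: queue=[C] q_used=1 → run C
t=2: queue=[C,G] q_used=2 → run C
t=3: queue=[C,G] q_used=3 → run C
t=4: queue=[G,C] q_used=0 → run G
t=5: queue=[G,C] q_used=1 → run G
t=6: queue=[C] q_used=0 → run C
t=7: queue=[C] q_used=1 → run C
t=8: (idle)
t=9: (idle)

context switches = 3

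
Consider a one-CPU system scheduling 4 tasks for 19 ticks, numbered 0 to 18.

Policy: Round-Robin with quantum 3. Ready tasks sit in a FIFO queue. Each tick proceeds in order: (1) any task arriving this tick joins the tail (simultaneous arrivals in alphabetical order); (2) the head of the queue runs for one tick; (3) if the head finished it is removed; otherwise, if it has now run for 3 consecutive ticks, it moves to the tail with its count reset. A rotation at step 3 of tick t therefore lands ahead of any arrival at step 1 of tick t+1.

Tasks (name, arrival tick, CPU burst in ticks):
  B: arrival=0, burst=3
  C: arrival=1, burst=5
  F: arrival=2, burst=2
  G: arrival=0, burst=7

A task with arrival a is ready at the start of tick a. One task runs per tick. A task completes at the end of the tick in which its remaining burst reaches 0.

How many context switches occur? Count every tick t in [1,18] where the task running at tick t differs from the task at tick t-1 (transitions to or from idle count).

context switches = 7

t=0: queue=[B,G] q_used=0 → run B
t=1: queue=[B,G,C] q_used=1 → run B
t=2: queue=[B,G,C,F] q_used=2 → run B
t=3: queue=[G,C,F] q_used=0 → run G
t=4: queue=[G,C,F] q_used=1 → run G
t=5: queue=[G,C,F] q_used=2 → run G
t=6: queue=[C,F,G] q_used=0 → run C
t=7: queue=[C,F,G] q_used=1 → run C
t=8: queue=[C,F,G] q_used=2 → run C
t=9: queue=[F,G,C] q_used=0 → run F
t=10: queue=[F,G,C] q_used=1 → run F
t=11: queue=[G,C] q_used=0 → run G
t=12: queue=[G,C] q_used=1 → run G
t=13: queue=[G,C] q_used=2 → run G
t=14: queue=[C,G] q_used=0 → run C
t=15: queue=[C,G] q_used=1 → run C
t=16: queue=[G] q_used=0 → run G
t=17: (idle)
t=18: (idle)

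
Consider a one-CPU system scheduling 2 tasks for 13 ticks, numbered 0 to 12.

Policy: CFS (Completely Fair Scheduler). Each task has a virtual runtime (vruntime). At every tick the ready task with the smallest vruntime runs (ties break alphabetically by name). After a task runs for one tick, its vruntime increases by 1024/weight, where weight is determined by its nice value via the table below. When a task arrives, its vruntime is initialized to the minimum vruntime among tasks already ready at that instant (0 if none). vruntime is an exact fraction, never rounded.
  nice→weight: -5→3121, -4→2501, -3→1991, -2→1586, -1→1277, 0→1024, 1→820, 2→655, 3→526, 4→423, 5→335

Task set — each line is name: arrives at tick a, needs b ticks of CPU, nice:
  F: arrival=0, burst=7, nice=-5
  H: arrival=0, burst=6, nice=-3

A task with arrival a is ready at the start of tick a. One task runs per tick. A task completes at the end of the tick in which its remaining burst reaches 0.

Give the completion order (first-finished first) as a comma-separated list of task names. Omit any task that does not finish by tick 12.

t=0: vr[F=0 H=0] → run F
t=1: vr[F=1024/3121 H=0] → run H
t=2: vr[F=1024/3121 H=1024/1991] → run F
t=3: vr[F=2048/3121 H=1024/1991] → run H
t=4: vr[F=2048/3121 H=2048/1991] → run F
t=5: vr[F=3072/3121 H=2048/1991] → run F
t=6: vr[F=4096/3121 H=2048/1991] → run H
t=7: vr[F=4096/3121 H=3072/1991] → run F
t=8: vr[F=5120/3121 H=3072/1991] → run H
t=9: vr[F=5120/3121 H=4096/1991] → run F
t=10: vr[F=6144/3121 H=4096/1991] → run F
t=11: vr[H=4096/1991] → run H
t=12: vr[H=5120/1991] → run H

completion order = F, H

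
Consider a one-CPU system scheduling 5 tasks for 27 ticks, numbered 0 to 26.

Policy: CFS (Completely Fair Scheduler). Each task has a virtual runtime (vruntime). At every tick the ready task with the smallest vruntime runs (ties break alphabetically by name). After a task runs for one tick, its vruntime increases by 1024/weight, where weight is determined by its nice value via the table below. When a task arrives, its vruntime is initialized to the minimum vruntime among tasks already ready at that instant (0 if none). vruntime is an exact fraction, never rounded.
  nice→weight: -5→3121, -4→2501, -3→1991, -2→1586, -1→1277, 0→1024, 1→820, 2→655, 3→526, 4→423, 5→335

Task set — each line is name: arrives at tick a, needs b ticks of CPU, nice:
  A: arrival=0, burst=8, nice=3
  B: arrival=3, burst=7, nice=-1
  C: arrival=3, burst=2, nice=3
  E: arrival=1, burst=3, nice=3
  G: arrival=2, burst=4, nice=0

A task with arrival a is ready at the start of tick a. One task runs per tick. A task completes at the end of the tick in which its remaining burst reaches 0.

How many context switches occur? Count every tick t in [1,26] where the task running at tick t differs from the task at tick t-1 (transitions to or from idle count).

context switches = 19

t=0: vr[A=0] → run A
t=1: vr[A=512/263 E=512/263] → run A
t=2: vr[A=1024/263 E=512/263 G=512/263] → run E
t=3: vr[A=1024/263 B=512/263 C=512/263 E=1024/263 G=512/263] → run B
t=4: vr[A=1024/263 B=923136/335851 C=512/263 E=1024/263 G=512/263] → run C
t=5: vr[A=1024/263 B=923136/335851 C=1024/263 E=1024/263 G=512/263] → run G
t=6: vr[A=1024/263 B=923136/335851 C=1024/263 E=1024/263 G=775/263] → run B
t=7: vr[A=1024/263 B=1192448/335851 C=1024/263 E=1024/263 G=775/263] → run G
t=8: vr[A=1024/263 B=1192448/335851 C=1024/263 E=1024/263 G=1038/263] → run B
t=9: vr[A=1024/263 B=1461760/335851 C=1024/263 E=1024/263 G=1038/263] → run A
t=10: vr[A=1536/263 B=1461760/335851 C=1024/263 E=1024/263 G=1038/263] → run C
t=11: vr[A=1536/263 B=1461760/335851 E=1024/263 G=1038/263] → run E
t=12: vr[A=1536/263 B=1461760/335851 E=1536/263 G=1038/263] → run G
t=13: vr[A=1536/263 B=1461760/335851 E=1536/263 G=1301/263] → run B
t=14: vr[A=1536/263 B=1731072/335851 E=1536/263 G=1301/263] → run G
t=15: vr[A=1536/263 B=1731072/335851 E=1536/263] → run B
t=16: vr[A=1536/263 B=2000384/335851 E=1536/263] → run A
t=17: vr[A=2048/263 B=2000384/335851 E=1536/263] → run E
t=18: vr[A=2048/263 B=2000384/335851] → run B
t=19: vr[A=2048/263 B=2269696/335851] → run B
t=20: vr[A=2048/263] → run A
t=21: vr[A=2560/263] → run A
t=22: vr[A=3072/263] → run A
t=23: vr[A=3584/263] → run A
t=24: (idle)
t=25: (idle)
t=26: (idle)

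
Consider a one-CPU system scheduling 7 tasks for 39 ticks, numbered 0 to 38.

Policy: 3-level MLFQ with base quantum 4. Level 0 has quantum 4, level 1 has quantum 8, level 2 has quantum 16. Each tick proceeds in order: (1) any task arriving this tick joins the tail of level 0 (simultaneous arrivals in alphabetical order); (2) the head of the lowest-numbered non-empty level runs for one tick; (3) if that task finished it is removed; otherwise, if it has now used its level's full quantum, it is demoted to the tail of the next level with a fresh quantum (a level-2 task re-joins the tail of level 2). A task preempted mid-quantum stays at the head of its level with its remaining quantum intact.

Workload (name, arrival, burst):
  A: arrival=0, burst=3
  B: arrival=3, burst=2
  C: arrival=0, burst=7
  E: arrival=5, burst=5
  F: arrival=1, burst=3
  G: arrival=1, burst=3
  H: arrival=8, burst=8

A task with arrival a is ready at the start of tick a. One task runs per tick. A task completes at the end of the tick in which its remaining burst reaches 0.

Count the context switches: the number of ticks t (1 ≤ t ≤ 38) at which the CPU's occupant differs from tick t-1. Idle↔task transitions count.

context switches = 10

t=0: L0/L1/L2 = AC/-/- → run A
t=1: L0/L1/L2 = ACFG/-/- → run A
t=2: L0/L1/L2 = ACFG/-/- → run A
t=3: L0/L1/L2 = CFGB/-/- → run C
t=4: L0/L1/L2 = CFGB/-/- → run C
t=5: L0/L1/L2 = CFGBE/-/- → run C
t=6: L0/L1/L2 = CFGBE/-/- → run C
t=7: L0/L1/L2 = FGBE/C/- → run F
t=8: L0/L1/L2 = FGBEH/C/- → run F
t=9: L0/L1/L2 = FGBEH/C/- → run F
t=10: L0/L1/L2 = GBEH/C/- → run G
t=11: L0/L1/L2 = GBEH/C/- → run G
t=12: L0/L1/L2 = GBEH/C/- → run G
t=13: L0/L1/L2 = BEH/C/- → run B
t=14: L0/L1/L2 = BEH/C/- → run B
t=15: L0/L1/L2 = EH/C/- → run E
t=16: L0/L1/L2 = EH/C/- → run E
t=17: L0/L1/L2 = EH/C/- → run E
t=18: L0/L1/L2 = EH/C/- → run E
t=19: L0/L1/L2 = H/CE/- → run H
t=20: L0/L1/L2 = H/CE/- → run H
t=21: L0/L1/L2 = H/CE/- → run H
t=22: L0/L1/L2 = H/CE/- → run H
t=23: L0/L1/L2 = -/CEH/- → run C
t=24: L0/L1/L2 = -/CEH/- → run C
t=25: L0/L1/L2 = -/CEH/- → run C
t=26: L0/L1/L2 = -/EH/- → run E
t=27: L0/L1/L2 = -/H/- → run H
t=28: L0/L1/L2 = -/H/- → run H
t=29: L0/L1/L2 = -/H/- → run H
t=30: L0/L1/L2 = -/H/- → run H
t=31: (idle)
t=32: (idle)
t=33: (idle)
t=34: (idle)
t=35: (idle)
t=36: (idle)
t=37: (idle)
t=38: (idle)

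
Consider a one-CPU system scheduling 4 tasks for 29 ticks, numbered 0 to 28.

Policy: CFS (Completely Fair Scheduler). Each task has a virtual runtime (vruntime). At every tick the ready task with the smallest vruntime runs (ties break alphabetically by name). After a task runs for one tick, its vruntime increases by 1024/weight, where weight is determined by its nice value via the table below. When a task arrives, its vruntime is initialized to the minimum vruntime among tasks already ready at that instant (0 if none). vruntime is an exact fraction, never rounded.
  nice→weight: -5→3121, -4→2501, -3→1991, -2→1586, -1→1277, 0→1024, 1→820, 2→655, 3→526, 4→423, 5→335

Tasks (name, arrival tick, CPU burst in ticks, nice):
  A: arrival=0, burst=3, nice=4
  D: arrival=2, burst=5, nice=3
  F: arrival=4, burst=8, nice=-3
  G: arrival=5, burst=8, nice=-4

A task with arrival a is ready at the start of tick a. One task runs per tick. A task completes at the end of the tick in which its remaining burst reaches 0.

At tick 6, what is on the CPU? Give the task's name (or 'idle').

t=0: vr[A=0] → run A
t=1: vr[A=1024/423] → run A
t=2: vr[A=2048/423 D=2048/423] → run A
t=3: vr[D=2048/423] → run D
t=4: vr[D=755200/111249 F=755200/111249] → run D
t=5: vr[D=971776/111249 F=755200/111249 G=755200/111249] → run F
t=6: vr[D=971776/111249 F=1617522176/221496759 G=755200/111249] → run G
t=7: vr[D=971776/111249 F=1617522176/221496759 G=2002674176/278233749] → run G
t=8: vr[D=971776/111249 F=1617522176/221496759 G=2116593152/278233749] → run F
t=9: vr[D=971776/111249 F=1731441152/221496759 G=2116593152/278233749] → run G
t=10: vr[D=971776/111249 F=1731441152/221496759 G=2230512128/278233749] → run F
t=11: vr[D=971776/111249 F=1845360128/221496759 G=2230512128/278233749] → run G
t=12: vr[D=971776/111249 F=1845360128/221496759 G=2344431104/278233749] → run F
t=13: vr[D=971776/111249 F=1959279104/221496759 G=2344431104/278233749] → run G
t=14: vr[D=971776/111249 F=1959279104/221496759 G=2458350080/278233749] → run D
t=15: vr[D=1188352/111249 F=1959279104/221496759 G=2458350080/278233749] → run G
t=16: vr[D=1188352/111249 F=1959279104/221496759 G=2572269056/278233749] → run F
t=17: vr[D=1188352/111249 F=2073198080/221496759 G=2572269056/278233749] → run G
t=18: vr[D=1188352/111249 F=2073198080/221496759 G=2686188032/278233749] → run F
t=19: vr[D=1188352/111249 F=2187117056/221496759 G=2686188032/278233749] → run G
t=20: vr[D=1188352/111249 F=2187117056/221496759] → run F
t=21: vr[D=1188352/111249 F=2301036032/221496759] → run F
t=22: vr[D=1188352/111249] → run D
t=23: vr[D=1404928/111249] → run D
t=24: (idle)
t=25: (idle)
t=26: (idle)
t=27: (idle)
t=28: (idle)

running at tick 6 = G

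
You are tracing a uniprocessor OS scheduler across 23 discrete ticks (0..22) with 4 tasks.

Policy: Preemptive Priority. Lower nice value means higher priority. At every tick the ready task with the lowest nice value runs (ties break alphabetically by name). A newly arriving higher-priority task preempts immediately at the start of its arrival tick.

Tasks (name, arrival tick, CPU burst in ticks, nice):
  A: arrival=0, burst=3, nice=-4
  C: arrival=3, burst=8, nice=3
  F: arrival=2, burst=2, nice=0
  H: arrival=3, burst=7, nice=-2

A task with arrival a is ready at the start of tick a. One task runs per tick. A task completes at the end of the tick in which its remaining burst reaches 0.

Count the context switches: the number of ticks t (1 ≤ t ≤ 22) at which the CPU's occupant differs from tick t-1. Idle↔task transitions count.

t=0: ready={A} → run A
t=1: ready={A} → run A
t=2: ready={A,F} → run A
t=3: ready={C,F,H} → run H
t=4: ready={C,F,H} → run H
t=5: ready={C,F,H} → run H
t=6: ready={C,F,H} → run H
t=7: ready={C,F,H} → run H
t=8: ready={C,F,H} → run H
t=9: ready={C,F,H} → run H
t=10: ready={C,F} → run F
t=11: ready={C,F} → run F
t=12: ready={C} → run C
t=13: ready={C} → run C
t=14: ready={C} → run C
t=15: ready={C} → run C
t=16: ready={C} → run C
t=17: ready={C} → run C
t=18: ready={C} → run C
t=19: ready={C} → run C
t=20: (idle)
t=21: (idle)
t=22: (idle)

context switches = 4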